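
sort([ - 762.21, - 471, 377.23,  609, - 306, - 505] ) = [ - 762.21, - 505 , - 471, - 306, 377.23, 609 ] 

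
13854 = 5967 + 7887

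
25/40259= 25/40259 = 0.00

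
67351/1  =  67351 = 67351.00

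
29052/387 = 75 + 3/43= 75.07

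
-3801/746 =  - 6 + 675/746 = -5.10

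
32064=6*5344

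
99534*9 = 895806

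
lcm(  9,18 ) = 18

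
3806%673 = 441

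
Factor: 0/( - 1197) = 0=0^1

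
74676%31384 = 11908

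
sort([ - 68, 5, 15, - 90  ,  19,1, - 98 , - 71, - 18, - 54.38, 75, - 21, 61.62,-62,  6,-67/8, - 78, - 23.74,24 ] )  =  [-98,  -  90, - 78, - 71, - 68, - 62,-54.38,  -  23.74, - 21, - 18, - 67/8, 1, 5,6 , 15,19,24,61.62, 75]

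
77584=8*9698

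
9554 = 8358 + 1196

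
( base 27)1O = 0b110011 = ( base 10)51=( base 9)56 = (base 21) 29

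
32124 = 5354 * 6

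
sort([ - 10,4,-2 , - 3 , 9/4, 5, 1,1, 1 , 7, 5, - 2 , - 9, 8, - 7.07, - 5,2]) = [ - 10, - 9,  -  7.07 , - 5,-3, - 2,-2,  1,1,1, 2,9/4,4 , 5,5,  7,8] 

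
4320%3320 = 1000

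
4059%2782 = 1277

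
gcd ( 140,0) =140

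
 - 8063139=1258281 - 9321420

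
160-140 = 20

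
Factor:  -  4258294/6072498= - 3^ ( - 2 )*47^1*89^1*509^1*337361^(-1)  =  - 2129147/3036249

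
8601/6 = 1433 + 1/2= 1433.50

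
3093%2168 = 925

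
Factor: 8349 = 3^1*11^2*23^1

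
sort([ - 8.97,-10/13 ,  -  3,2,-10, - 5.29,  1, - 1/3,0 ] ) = [ -10, - 8.97, - 5.29 , - 3, - 10/13, - 1/3 , 0,1,2]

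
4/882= 2/441 = 0.00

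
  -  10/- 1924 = 5/962 = 0.01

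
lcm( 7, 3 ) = 21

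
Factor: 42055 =5^1*13^1 *647^1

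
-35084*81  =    -  2841804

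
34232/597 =34232/597  =  57.34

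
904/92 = 226/23 = 9.83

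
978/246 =163/41 =3.98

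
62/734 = 31/367 = 0.08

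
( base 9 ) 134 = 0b1110000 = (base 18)64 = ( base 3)11011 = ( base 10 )112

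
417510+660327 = 1077837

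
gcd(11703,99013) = 1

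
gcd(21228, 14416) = 4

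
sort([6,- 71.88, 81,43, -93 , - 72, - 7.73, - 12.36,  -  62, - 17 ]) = [  -  93,-72, - 71.88,-62,-17,  -  12.36, -7.73, 6, 43, 81 ]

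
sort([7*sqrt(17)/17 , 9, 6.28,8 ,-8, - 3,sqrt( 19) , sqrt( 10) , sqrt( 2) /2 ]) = [ - 8, - 3  ,  sqrt( 2)/2 , 7*sqrt(17)/17, sqrt( 10 ),  sqrt(19), 6.28, 8 , 9]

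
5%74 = 5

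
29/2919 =29/2919 = 0.01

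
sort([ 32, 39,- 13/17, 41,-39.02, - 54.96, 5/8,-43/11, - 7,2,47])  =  [  -  54.96, - 39.02,-7,-43/11,-13/17,5/8, 2, 32 , 39, 41, 47]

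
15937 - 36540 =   -  20603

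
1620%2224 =1620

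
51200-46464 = 4736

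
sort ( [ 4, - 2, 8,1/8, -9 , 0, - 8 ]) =[ - 9, - 8, - 2,0,  1/8,4,8 ]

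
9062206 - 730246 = 8331960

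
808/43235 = 808/43235   =  0.02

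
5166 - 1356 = 3810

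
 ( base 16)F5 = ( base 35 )70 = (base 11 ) 203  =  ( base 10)245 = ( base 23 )AF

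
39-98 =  - 59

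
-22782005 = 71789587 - 94571592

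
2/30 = 1/15 = 0.07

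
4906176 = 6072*808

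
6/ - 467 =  - 6/467  =  - 0.01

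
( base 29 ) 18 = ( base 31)16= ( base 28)19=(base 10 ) 37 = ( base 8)45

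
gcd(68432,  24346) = 658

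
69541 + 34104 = 103645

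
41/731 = 41/731 = 0.06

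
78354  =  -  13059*(  -  6 ) 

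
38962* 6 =233772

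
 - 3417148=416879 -3834027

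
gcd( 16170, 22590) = 30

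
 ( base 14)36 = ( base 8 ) 60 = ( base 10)48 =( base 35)1D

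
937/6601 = 937/6601 = 0.14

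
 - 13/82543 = -13/82543= -  0.00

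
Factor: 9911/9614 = 2^(- 1)*17^1*19^ (-1)*23^(-1)*53^1 = 901/874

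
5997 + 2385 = 8382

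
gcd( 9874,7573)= 1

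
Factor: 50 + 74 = 2^2*31^1 = 124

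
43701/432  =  14567/144 = 101.16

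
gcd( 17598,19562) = 2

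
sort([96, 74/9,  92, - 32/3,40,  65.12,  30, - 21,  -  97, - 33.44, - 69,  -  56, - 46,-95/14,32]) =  [- 97, - 69, - 56, - 46, - 33.44, - 21, - 32/3,-95/14,74/9,  30,32, 40,  65.12,92,96 ] 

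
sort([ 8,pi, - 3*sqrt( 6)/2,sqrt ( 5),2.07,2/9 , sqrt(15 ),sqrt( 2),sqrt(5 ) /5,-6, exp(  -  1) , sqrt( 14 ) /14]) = [  -  6,-3*sqrt(6) /2,2/9,  sqrt( 14)/14, exp ( -1) , sqrt( 5)/5,sqrt( 2), 2.07,sqrt(5) , pi,sqrt ( 15 ),8 ]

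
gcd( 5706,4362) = 6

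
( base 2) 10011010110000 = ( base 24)h4g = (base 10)9904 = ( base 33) 934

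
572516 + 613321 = 1185837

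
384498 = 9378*41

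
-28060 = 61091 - 89151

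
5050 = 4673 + 377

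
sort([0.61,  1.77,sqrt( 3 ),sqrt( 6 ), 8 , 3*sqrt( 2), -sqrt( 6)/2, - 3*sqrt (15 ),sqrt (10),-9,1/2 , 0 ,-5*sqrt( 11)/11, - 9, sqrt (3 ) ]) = [-3 * sqrt( 15), - 9, - 9, - 5*sqrt( 11 )/11,-sqrt(6) /2,  0, 1/2, 0.61, sqrt( 3),sqrt(3 ),1.77,  sqrt( 6),sqrt(10) , 3*sqrt ( 2),8] 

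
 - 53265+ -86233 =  - 139498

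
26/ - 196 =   -  1+85/98 =- 0.13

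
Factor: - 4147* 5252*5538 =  - 120617883672 = - 2^3*3^1*11^1*13^3 * 29^1*71^1*101^1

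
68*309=21012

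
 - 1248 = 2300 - 3548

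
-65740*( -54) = 3549960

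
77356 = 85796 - 8440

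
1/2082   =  1/2082=0.00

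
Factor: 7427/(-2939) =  - 7^1*1061^1*2939^(  -  1 ) 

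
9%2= 1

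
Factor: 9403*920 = 8650760 = 2^3*5^1*23^1 * 9403^1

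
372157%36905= 3107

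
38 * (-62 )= - 2356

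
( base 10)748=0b1011101100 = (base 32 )nc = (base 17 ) 2a0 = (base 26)12K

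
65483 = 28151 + 37332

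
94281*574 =54117294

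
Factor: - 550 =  - 2^1*5^2*11^1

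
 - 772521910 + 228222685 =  - 544299225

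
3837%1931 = 1906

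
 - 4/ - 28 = 1/7 = 0.14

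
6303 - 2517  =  3786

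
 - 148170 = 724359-872529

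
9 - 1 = 8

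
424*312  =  132288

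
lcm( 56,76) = 1064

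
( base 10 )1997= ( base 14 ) a29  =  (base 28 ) 2F9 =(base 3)2201222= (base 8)3715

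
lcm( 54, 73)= 3942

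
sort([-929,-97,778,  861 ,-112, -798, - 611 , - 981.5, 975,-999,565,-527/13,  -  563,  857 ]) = [ - 999,-981.5, - 929,-798, - 611, - 563, - 112,-97, - 527/13,565, 778,857,861,975 ]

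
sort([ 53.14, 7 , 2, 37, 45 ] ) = [ 2, 7 , 37, 45, 53.14 ] 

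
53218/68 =26609/34 = 782.62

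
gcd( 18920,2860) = 220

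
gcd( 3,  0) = 3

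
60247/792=76 + 5/72=76.07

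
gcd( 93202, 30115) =1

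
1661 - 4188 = -2527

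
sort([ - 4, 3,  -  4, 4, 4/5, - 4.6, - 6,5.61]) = [ - 6, - 4.6, - 4,- 4,4/5, 3,4, 5.61] 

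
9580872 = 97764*98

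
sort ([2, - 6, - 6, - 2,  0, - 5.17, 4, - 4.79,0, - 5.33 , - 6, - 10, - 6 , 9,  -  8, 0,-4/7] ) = [ - 10, - 8, - 6, - 6, - 6, - 6,  -  5.33 , - 5.17, - 4.79, -2 , - 4/7,  0, 0 , 0, 2,4 , 9 ] 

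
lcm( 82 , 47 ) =3854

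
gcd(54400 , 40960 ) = 640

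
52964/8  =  13241/2= 6620.50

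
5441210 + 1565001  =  7006211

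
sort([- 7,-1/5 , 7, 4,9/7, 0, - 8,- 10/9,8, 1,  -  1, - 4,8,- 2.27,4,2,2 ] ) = [ - 8, - 7, - 4,-2.27,-10/9, - 1, - 1/5,0,1, 9/7, 2 , 2, 4, 4, 7,8,8]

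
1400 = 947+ 453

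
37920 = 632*60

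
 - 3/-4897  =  3/4897 = 0.00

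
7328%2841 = 1646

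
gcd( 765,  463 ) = 1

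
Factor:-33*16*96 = -50688=- 2^9* 3^2*11^1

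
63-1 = 62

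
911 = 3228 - 2317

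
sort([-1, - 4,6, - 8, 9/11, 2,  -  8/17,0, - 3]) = [ - 8, - 4,  -  3 ,- 1,-8/17,0,9/11, 2, 6]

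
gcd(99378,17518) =2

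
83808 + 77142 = 160950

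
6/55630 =3/27815 = 0.00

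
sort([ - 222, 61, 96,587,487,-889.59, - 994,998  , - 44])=[ - 994, - 889.59, - 222, - 44,61, 96,487 , 587, 998]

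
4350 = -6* ( - 725 )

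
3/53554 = 3/53554 = 0.00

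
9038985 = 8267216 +771769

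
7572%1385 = 647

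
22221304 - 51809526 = - 29588222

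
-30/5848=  - 15/2924 = - 0.01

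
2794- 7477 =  - 4683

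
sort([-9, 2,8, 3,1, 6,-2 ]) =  [  -  9, - 2, 1, 2,3, 6, 8]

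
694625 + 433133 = 1127758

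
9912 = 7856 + 2056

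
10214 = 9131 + 1083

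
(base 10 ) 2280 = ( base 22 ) 4FE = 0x8e8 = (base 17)7F2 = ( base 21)53c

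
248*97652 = 24217696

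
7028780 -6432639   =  596141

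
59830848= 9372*6384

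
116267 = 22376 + 93891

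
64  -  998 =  - 934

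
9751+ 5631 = 15382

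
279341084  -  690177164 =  - 410836080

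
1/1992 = 1/1992 = 0.00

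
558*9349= 5216742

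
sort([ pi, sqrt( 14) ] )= [pi, sqrt(14) ]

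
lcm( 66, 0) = 0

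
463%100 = 63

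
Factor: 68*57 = 2^2*3^1*17^1*19^1 =3876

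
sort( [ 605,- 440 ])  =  [ - 440 , 605]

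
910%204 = 94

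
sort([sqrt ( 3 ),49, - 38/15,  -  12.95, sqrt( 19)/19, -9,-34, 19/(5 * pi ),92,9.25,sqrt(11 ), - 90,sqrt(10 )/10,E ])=[-90,-34, - 12.95, - 9, - 38/15,sqrt(19 ) /19,sqrt( 10)/10,19/( 5* pi),sqrt (3 ), E,sqrt (11) , 9.25,49 , 92]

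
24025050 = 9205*2610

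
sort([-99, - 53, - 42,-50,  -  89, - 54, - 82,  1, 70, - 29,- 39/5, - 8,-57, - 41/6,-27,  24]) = [-99, - 89, - 82, - 57,-54,  -  53,-50, - 42,-29, - 27,  -  8, - 39/5, - 41/6, 1,24, 70] 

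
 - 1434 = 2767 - 4201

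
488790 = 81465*6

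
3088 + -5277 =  - 2189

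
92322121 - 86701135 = 5620986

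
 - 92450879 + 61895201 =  - 30555678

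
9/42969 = 3/14323 = 0.00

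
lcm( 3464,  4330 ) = 17320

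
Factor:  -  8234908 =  - 2^2 * 11^1*211^1* 887^1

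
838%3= 1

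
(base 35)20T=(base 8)4657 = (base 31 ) 2hu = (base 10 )2479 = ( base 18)7bd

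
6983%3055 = 873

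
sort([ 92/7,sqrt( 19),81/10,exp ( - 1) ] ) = [exp( - 1),sqrt(19),81/10 , 92/7] 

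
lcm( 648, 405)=3240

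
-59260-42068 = -101328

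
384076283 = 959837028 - 575760745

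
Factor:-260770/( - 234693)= 2^1 * 3^(  -  2)*5^1 =10/9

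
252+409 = 661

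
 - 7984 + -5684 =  - 13668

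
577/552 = 577/552 = 1.05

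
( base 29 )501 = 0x106e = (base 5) 113311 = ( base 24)776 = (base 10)4206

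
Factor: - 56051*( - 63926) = 2^1*23^1*2437^1*31963^1 =3583116226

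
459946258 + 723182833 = 1183129091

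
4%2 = 0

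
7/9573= 7/9573 = 0.00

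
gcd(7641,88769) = 1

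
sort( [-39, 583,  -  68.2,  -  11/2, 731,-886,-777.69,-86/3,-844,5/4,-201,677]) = [-886, - 844,-777.69, - 201, - 68.2, - 39,  -  86/3, - 11/2,  5/4,583,677, 731 ] 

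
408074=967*422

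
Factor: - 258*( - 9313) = 2^1 *3^1*43^1*67^1 * 139^1 =2402754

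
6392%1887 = 731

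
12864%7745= 5119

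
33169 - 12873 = 20296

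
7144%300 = 244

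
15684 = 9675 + 6009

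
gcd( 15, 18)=3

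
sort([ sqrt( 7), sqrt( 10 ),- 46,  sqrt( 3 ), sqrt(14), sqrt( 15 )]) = [-46, sqrt( 3), sqrt(7), sqrt( 10 ), sqrt( 14 ), sqrt( 15 ) ]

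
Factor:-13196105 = -5^1*13^1*203017^1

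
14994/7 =2142 = 2142.00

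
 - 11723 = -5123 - 6600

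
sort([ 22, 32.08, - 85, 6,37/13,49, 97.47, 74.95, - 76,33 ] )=[- 85, - 76, 37/13,  6, 22, 32.08, 33, 49, 74.95, 97.47]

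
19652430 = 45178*435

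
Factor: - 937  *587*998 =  -2^1*499^1 * 587^1*937^1  =  - 548918962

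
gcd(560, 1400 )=280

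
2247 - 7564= - 5317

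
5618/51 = 5618/51 = 110.16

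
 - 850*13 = - 11050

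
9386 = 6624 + 2762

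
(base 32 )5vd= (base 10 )6125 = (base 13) 2a32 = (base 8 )13755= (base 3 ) 22101212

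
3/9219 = 1/3073 = 0.00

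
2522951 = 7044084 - 4521133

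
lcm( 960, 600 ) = 4800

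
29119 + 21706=50825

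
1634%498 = 140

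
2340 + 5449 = 7789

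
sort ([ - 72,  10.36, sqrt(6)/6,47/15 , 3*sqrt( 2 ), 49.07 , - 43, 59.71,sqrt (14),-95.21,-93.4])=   [ - 95.21, - 93.4, - 72, - 43, sqrt(6)/6,47/15, sqrt(14), 3*sqrt( 2),10.36,49.07, 59.71 ] 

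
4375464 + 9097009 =13472473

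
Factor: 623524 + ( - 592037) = 23^1 * 37^2=31487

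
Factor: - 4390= -2^1*5^1*439^1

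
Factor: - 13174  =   - 2^1*7^1*941^1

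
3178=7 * 454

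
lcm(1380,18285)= 73140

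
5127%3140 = 1987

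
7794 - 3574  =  4220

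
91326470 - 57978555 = 33347915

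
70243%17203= 1431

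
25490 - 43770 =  - 18280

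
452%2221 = 452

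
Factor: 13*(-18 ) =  - 234=- 2^1*3^2*13^1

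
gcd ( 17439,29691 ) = 3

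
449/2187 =449/2187 = 0.21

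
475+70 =545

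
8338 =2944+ 5394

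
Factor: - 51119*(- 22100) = 2^2*5^2*13^1*17^2*31^1*97^1  =  1129729900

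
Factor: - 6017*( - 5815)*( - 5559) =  - 3^1*5^1*11^1*17^1 * 109^1*547^1*1163^1 = - 194503044945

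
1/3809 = 1/3809 = 0.00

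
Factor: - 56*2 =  - 112 = - 2^4*7^1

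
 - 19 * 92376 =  - 1755144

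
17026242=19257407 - 2231165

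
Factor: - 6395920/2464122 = -3197960/1232061 =- 2^3*3^( - 1)*5^1 * 31^1*2579^1*410687^(-1 ) 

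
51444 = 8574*6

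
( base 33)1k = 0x35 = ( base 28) 1p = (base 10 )53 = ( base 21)2b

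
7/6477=7/6477 = 0.00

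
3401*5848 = 19889048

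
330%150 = 30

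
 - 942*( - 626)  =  589692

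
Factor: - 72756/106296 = - 141/206 = - 2^(-1)*3^1*47^1*103^(-1)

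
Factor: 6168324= 2^2*3^1  *23^1*22349^1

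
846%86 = 72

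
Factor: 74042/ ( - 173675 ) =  - 2^1*5^( - 2)*6947^( - 1)*37021^1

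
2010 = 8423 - 6413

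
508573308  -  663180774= -154607466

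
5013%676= 281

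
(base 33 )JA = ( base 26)od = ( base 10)637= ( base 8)1175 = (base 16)27d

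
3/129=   1/43 =0.02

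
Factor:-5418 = -2^1*3^2*7^1*43^1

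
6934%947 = 305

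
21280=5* 4256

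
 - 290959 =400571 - 691530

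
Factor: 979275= 3^1*5^2  *11^1*1187^1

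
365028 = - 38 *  ( - 9606 )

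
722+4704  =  5426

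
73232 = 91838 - 18606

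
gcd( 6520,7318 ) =2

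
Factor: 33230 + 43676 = 76906 = 2^1*38453^1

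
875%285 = 20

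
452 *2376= 1073952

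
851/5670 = 851/5670 = 0.15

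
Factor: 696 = 2^3 *3^1 * 29^1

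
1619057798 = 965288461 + 653769337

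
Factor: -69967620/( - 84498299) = 2^2 * 3^2*5^1*31^1 * 5147^( - 1) * 12539^1*16417^(  -  1) 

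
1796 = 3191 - 1395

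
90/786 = 15/131 = 0.11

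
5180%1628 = 296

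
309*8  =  2472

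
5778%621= 189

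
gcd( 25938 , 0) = 25938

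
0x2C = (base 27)1h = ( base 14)32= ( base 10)44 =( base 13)35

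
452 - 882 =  -430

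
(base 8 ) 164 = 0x74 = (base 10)116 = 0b1110100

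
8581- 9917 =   -  1336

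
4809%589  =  97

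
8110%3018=2074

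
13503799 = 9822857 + 3680942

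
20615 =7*2945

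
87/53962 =87/53962  =  0.00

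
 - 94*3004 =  - 282376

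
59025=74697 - 15672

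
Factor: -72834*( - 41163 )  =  2^1*3^2*61^1*199^1*13721^1 = 2998065942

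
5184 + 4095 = 9279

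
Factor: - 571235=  - 5^1*7^1* 19^1*859^1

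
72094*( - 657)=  - 47365758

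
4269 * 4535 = 19359915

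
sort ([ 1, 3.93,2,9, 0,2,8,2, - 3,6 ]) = [ - 3,0,1,2,2,2, 3.93 , 6,8,  9]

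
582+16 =598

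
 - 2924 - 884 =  - 3808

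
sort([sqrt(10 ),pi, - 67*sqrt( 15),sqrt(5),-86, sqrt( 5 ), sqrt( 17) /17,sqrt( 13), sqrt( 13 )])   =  [ - 67*sqrt(15), - 86, sqrt(17)/17, sqrt( 5),sqrt ( 5 ) , pi, sqrt( 10), sqrt( 13),sqrt( 13) ] 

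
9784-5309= 4475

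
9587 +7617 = 17204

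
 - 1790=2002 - 3792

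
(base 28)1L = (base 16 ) 31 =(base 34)1F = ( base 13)3a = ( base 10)49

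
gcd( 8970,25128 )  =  6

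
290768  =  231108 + 59660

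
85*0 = 0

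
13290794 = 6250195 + 7040599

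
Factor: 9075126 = 2^1*3^1*31^1*97^1*503^1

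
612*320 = 195840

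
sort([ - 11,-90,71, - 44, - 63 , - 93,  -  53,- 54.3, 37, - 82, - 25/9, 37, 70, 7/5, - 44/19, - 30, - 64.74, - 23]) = [ - 93, - 90, - 82 , - 64.74, - 63, - 54.3, - 53, - 44, - 30, - 23, - 11, - 25/9, - 44/19, 7/5 , 37, 37, 70 , 71]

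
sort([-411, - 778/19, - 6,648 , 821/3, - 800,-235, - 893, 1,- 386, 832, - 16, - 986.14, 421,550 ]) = [ - 986.14,  -  893,-800, - 411,-386, - 235, - 778/19, -16,-6, 1,821/3, 421, 550, 648, 832 ] 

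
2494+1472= 3966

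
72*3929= 282888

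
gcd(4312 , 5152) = 56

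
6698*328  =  2196944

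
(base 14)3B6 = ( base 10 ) 748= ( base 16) 2ec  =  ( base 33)MM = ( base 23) 19C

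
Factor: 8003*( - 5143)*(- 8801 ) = 362244134629 = 13^1 * 37^1*53^1*139^1*151^1*677^1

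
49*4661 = 228389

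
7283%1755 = 263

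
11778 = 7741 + 4037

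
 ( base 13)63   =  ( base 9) 100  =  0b1010001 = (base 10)81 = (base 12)69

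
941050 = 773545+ 167505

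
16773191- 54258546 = - 37485355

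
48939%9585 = 1014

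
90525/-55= - 1646 + 1/11 = - 1645.91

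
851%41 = 31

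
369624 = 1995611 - 1625987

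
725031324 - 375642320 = 349389004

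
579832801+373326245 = 953159046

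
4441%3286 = 1155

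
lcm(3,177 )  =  177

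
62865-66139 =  - 3274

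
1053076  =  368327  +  684749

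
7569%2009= 1542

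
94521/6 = 15753 + 1/2 = 15753.50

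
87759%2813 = 556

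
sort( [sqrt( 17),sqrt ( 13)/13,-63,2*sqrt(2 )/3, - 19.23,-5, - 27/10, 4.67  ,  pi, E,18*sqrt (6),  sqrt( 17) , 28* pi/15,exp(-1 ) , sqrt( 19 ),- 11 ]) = [ - 63, - 19.23,  -  11, - 5, - 27/10, sqrt(13 )/13, exp( - 1) , 2 * sqrt(2 )/3, E, pi,sqrt(17 ), sqrt(17),sqrt (19 ),4.67, 28*pi/15, 18*sqrt(6)] 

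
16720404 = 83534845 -66814441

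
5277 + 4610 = 9887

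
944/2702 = 472/1351 = 0.35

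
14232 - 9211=5021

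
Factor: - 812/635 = - 2^2*5^( - 1)*7^1*29^1* 127^( - 1)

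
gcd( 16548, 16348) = 4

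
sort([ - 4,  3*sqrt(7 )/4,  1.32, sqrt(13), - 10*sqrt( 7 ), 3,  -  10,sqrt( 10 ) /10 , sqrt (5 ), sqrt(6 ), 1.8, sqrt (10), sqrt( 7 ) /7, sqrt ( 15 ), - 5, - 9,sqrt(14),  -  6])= [ - 10 * sqrt( 7 ), - 10, - 9, - 6, - 5, - 4,sqrt( 10 ) /10,  sqrt( 7 )/7,1.32, 1.8, 3*sqrt (7)/4, sqrt (5),sqrt(6), 3, sqrt( 10 ),sqrt(13 ), sqrt (14), sqrt(15) ] 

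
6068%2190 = 1688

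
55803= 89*627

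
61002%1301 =1156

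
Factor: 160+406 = 566 = 2^1*283^1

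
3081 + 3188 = 6269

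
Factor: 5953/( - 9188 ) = -2^(-2)*2297^( -1 )*5953^1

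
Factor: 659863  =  659863^1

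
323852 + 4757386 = 5081238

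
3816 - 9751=  -  5935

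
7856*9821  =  77153776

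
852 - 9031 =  - 8179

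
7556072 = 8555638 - 999566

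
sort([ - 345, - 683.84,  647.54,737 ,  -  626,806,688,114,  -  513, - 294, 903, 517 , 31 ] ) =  [ - 683.84, - 626, - 513 ,-345,- 294,31,114,  517, 647.54,  688,737, 806,903]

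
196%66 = 64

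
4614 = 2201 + 2413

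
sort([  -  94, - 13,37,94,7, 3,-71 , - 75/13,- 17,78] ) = [ - 94, - 71, - 17, - 13, -75/13,3,7,37,78, 94]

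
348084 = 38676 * 9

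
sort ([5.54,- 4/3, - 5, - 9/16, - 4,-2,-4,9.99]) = [ - 5,-4, - 4,-2,-4/3,- 9/16,5.54,9.99 ] 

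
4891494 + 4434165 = 9325659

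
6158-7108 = -950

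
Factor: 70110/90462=3^1*5^1*19^1*41^1* 15077^(- 1 )= 11685/15077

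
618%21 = 9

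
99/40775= 99/40775=0.00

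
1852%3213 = 1852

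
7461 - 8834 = - 1373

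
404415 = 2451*165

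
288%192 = 96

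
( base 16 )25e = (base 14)314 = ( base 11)501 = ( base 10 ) 606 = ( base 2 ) 1001011110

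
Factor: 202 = 2^1*101^1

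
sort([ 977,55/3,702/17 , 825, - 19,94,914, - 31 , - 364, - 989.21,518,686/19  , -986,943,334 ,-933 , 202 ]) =[-989.21,  -  986, - 933, - 364 , - 31,  -  19,55/3,686/19,702/17,94, 202,334,518,825, 914,943,977]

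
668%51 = 5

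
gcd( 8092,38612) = 28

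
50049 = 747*67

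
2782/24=115+11/12 = 115.92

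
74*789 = 58386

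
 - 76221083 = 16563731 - 92784814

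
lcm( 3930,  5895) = 11790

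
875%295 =285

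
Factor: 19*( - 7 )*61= -7^1*19^1*61^1 = - 8113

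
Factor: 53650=2^1*5^2 * 29^1*37^1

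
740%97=61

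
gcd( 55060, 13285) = 5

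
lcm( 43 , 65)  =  2795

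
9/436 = 9/436 = 0.02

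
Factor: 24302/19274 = 23^( - 1 )*29^1 = 29/23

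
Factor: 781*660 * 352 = 2^7*3^1*5^1 * 11^3*71^1 = 181441920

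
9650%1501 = 644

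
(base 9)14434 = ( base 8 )23150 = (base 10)9832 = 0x2668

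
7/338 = 7/338 = 0.02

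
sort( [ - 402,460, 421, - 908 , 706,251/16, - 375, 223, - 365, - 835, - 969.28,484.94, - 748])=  [ - 969.28 , - 908,  -  835, - 748 ,-402,-375, - 365, 251/16 , 223, 421,460, 484.94,  706]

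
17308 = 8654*2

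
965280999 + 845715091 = 1810996090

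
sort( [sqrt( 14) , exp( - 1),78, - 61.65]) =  [ - 61.65,exp( - 1),  sqrt( 14), 78]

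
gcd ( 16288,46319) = 509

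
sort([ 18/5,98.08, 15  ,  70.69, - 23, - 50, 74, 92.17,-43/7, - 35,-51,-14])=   [ - 51,-50, - 35, - 23, - 14, - 43/7,  18/5, 15, 70.69,74,92.17,98.08 ] 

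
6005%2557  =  891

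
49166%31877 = 17289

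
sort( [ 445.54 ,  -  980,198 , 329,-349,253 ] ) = [ - 980,-349,198 , 253,329, 445.54]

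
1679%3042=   1679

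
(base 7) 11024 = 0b101011001010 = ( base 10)2762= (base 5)42022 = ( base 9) 3708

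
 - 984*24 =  - 23616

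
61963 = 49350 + 12613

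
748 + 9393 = 10141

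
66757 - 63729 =3028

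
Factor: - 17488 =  - 2^4 * 1093^1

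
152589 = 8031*19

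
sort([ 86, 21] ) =[ 21, 86 ]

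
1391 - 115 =1276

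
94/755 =94/755 = 0.12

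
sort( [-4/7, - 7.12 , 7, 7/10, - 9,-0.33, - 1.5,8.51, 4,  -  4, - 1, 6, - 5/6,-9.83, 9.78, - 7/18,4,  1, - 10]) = [  -  10, - 9.83, - 9, - 7.12, - 4, - 1.5,-1, - 5/6, - 4/7 , - 7/18, - 0.33  ,  7/10,1 , 4 , 4,6, 7 , 8.51, 9.78]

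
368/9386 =184/4693= 0.04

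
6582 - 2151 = 4431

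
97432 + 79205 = 176637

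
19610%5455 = 3245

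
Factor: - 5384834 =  - 2^1*7^1 *13^1 * 29587^1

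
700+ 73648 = 74348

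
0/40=0 = 0.00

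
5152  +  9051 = 14203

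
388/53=388/53 =7.32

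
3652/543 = 6 + 394/543   =  6.73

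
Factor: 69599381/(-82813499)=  - 83^(-1)*229^(-1) * 4357^(  -  1 )*69599381^1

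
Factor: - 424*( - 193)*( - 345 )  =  -28232040 = - 2^3*3^1 *5^1*23^1*53^1*193^1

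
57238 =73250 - 16012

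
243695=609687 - 365992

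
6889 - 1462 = 5427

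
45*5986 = 269370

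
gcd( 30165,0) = 30165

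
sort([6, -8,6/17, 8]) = [  -  8, 6/17, 6,8 ] 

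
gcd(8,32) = 8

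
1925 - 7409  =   -5484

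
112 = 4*28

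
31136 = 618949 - 587813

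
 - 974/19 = -52  +  14/19=-51.26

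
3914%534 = 176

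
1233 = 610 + 623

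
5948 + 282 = 6230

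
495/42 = 11 + 11/14 = 11.79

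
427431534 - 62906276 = 364525258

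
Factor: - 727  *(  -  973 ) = 7^1*139^1  *  727^1=   707371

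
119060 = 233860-114800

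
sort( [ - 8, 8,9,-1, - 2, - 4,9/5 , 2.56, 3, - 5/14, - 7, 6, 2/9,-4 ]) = [- 8,-7 ,-4, - 4,-2, - 1,  -  5/14, 2/9, 9/5,2.56,  3,6, 8 , 9]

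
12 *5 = 60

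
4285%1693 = 899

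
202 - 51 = 151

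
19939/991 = 19939/991=20.12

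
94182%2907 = 1158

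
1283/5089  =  1283/5089 = 0.25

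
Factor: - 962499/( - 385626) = 2^(-1 )*64271^ ( - 1)*320833^1 = 320833/128542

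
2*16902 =33804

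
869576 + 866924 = 1736500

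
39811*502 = 19985122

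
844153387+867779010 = 1711932397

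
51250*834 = 42742500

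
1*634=634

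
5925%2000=1925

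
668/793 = 668/793= 0.84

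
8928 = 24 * 372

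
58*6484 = 376072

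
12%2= 0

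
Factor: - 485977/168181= -13^(-1 ) * 17^(-1)*761^(-1 )*485977^1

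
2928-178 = 2750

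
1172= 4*293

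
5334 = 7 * 762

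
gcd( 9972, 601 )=1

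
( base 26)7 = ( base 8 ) 7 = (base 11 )7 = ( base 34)7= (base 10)7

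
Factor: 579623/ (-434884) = -869/652 = - 2^( - 2)*11^1*79^1*163^( - 1 ) 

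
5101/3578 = 5101/3578 = 1.43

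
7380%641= 329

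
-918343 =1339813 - 2258156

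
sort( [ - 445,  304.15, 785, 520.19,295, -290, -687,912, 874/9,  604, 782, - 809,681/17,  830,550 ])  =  [ - 809, - 687, -445,  -  290 , 681/17,874/9,295,304.15,  520.19,550,604,  782,785, 830,912]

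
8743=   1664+7079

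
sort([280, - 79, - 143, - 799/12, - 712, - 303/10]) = [ - 712, - 143,  -  79, - 799/12 ,-303/10,280]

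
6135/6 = 1022 + 1/2=1022.50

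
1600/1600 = 1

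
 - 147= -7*21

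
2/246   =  1/123=0.01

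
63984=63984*1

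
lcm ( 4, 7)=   28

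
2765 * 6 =16590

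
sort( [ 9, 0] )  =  [ 0 , 9]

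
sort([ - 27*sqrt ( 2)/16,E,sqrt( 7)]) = [ - 27*sqrt(2) /16, sqrt( 7 ),E]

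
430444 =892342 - 461898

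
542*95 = 51490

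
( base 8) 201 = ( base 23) 5E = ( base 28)4H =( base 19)6f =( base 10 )129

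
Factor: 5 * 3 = 3^1*5^1= 15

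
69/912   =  23/304 = 0.08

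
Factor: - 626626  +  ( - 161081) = - 3^2*87523^1 =-  787707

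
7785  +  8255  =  16040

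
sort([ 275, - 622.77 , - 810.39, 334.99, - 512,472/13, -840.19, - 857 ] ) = [- 857, - 840.19, - 810.39, - 622.77,- 512, 472/13, 275,  334.99 ] 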